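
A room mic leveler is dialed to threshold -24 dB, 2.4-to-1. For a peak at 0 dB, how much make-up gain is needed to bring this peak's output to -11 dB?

3 dB

Overshoot 24 dB → 24/2.4 = 10 dB after compression, so the compressed level is -24 + 10 = -14 dB.
Make-up = target − compressed = -11 − (-14) = 3 dB.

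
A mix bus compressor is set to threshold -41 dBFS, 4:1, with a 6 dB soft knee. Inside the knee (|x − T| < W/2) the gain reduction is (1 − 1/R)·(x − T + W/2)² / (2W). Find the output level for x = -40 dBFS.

-41 dBFS

x − T + W/2 = -40 − (-41) + 3 = 4.
GR = (1 − 1/4) × 4² / 12 = 0.75 × 16 / 12 = 1 dB.
Output = -40 − 1 = -41 dBFS.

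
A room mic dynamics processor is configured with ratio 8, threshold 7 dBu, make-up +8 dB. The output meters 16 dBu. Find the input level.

15 dBu

Before make-up, the level was 16 − 8 = 8 dBu.
That's 1 dB above the 7 dBu threshold.
Input overshoot = R × output overshoot = 8 dB → input = 7 + 8 = 15 dBu.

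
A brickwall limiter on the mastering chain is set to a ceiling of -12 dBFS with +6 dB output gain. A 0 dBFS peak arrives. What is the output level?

The limiter clamps the peak to its -12 dBFS ceiling.
Output gain then adds 6 dB: -12 + 6 = -6 dBFS.

-6 dBFS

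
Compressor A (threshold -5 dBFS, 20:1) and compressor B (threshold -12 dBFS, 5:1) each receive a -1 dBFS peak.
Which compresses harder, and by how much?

B, by 5 dB

A: overshoot 4 dB → output overshoot 0.2 dB → GR 3.8 dB.
B: overshoot 11 dB → output overshoot 2.2 dB → GR 8.8 dB.
B reduces 5 dB more.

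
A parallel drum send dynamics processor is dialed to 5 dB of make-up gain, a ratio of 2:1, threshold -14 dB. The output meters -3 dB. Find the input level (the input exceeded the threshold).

Stripping the +5 dB make-up gives -8 dB at the gain stage.
The compressed level sits -8 − (-14) = 6 dB over threshold.
Input overshoot = R × output overshoot = 12 dB → input = -14 + 12 = -2 dB.

-2 dB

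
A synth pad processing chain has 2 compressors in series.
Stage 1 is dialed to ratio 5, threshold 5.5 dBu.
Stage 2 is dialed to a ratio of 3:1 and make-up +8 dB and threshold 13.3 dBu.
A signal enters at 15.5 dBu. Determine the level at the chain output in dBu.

15.5 dBu

Stage 1: overshoot 10 dB → 10/5 = 2 dB → 7.5 dBu.
Stage 2: below threshold (7.5 ≤ 13.3); passes unchanged; make-up brings it to 15.5 dBu.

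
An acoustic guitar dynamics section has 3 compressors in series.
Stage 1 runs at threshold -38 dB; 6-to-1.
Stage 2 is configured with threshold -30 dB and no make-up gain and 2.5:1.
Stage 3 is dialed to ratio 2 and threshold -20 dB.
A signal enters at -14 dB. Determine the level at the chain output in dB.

-34 dB

Stage 1: -14 dB is 24 dB over -38 dB; at 6:1 that becomes 4 dB over, giving -34 dB.
Stage 2: below threshold (-34 ≤ -30); passes unchanged; output -34 dB.
Stage 3: below threshold (-34 ≤ -20); passes unchanged; output -34 dB.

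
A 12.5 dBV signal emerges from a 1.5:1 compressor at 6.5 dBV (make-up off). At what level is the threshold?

Let T be the threshold. Output overshoot = (input overshoot)/R, so 6.5 − T = (12.5 − T)/1.5.
1.5·(6.5 − T) = 12.5 − T → 0.5·T = 9.75 − 12.5 = -2.75.
T = -2.75/0.5 = -5.5 dBV.

-5.5 dBV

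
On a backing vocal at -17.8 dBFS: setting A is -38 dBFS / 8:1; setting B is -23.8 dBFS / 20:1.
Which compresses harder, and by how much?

A, by 11.975 dB

A: 20.2 dB over, compressed to 2.525 dB over, so 17.675 dB of GR.
B: 6 dB over, compressed to 0.3 dB over, so 5.7 dB of GR.
A applies 11.975 dB more gain reduction.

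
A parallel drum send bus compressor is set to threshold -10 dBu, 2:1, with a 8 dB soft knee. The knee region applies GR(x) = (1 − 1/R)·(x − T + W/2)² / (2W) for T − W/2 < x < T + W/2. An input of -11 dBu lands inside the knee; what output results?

-11.28125 dBu

x − T + W/2 = -11 − (-10) + 4 = 3.
GR = (1 − 1/2) × 3² / 16 = 0.5 × 9 / 16 = 0.28125 dB.
Output = -11 − 0.28125 = -11.28125 dBu.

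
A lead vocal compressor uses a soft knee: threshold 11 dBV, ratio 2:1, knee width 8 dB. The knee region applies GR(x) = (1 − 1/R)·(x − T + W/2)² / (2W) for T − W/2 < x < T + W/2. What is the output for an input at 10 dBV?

9.71875 dBV

x − T + W/2 = 10 − 11 + 4 = 3.
GR = (1 − 1/2) × 3² / 16 = 0.5 × 9 / 16 = 0.28125 dB.
Output = 10 − 0.28125 = 9.71875 dBV.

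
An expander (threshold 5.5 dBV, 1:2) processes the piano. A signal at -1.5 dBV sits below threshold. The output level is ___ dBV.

-8.5 dBV

Undershoot = 5.5 − (-1.5) = 7 dB.
At 1:2, that expands to 14 dB under threshold.
Output = 5.5 − 14 = -8.5 dBV.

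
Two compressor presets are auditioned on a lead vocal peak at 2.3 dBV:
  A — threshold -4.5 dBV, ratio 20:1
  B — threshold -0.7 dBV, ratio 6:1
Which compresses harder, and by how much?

A: 6.8 dB over, compressed to 0.34 dB over, so 6.46 dB of GR.
B: 3 dB over, compressed to 0.5 dB over, so 2.5 dB of GR.
A applies 3.96 dB more gain reduction.

A, by 3.96 dB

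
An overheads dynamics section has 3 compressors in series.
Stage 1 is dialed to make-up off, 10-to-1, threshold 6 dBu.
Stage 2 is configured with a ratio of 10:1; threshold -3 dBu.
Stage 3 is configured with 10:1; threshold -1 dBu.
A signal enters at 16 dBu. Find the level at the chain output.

-2 dBu

Stage 1: overshoot 10 dB → 10/10 = 1 dB → 7 dBu.
Stage 2: 10 dB above -3 dBu, reduced 10:1 to 1 dB above → -2 dBu.
Stage 3: below threshold (-2 ≤ -1); passes unchanged; output -2 dBu.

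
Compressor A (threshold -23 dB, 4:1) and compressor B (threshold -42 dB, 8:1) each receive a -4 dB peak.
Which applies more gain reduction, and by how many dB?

B, by 19 dB

A: 19 dB over, compressed to 4.75 dB over, so 14.25 dB of GR.
B: 38 dB over, compressed to 4.75 dB over, so 33.25 dB of GR.
B applies 19 dB more gain reduction.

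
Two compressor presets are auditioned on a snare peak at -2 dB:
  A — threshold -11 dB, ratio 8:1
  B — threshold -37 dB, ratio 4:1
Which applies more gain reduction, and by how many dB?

B, by 18.375 dB

A: GR = 9 − 9/8 = 7.875 dB.
B: GR = 35 − 35/4 = 26.25 dB.
B reduces 18.375 dB more.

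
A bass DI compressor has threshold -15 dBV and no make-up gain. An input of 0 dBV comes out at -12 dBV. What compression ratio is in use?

5:1

Input overshoot = 0 − (-15) = 15 dB; output overshoot = -12 − (-15) = 3 dB.
Ratio = 15 / 3 = 5.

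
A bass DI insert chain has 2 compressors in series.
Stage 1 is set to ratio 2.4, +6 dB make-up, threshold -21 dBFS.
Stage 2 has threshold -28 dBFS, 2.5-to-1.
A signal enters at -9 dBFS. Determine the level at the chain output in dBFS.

Stage 1: overshoot 12 dB → 12/2.4 = 5 dB → -16 dBFS; +6 dB make-up → -10 dBFS.
Stage 2: overshoot 18 dB → 18/2.5 = 7.2 dB → -20.8 dBFS.

-20.8 dBFS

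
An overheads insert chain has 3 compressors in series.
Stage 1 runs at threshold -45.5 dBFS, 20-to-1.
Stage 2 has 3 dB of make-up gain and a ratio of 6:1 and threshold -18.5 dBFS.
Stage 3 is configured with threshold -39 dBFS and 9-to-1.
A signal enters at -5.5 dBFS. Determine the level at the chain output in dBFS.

Stage 1: overshoot 40 dB → 40/20 = 2 dB → -43.5 dBFS.
Stage 2: -43.5 dBFS ≤ -18.5 dBFS, so stage 2 doesn't engage; make-up brings it to -40.5 dBFS.
Stage 3: -40.5 dBFS is at or below the -39 dBFS threshold — no compression; output -40.5 dBFS.

-40.5 dBFS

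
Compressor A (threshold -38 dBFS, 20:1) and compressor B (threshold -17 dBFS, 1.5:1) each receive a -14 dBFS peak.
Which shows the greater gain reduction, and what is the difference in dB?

A: overshoot 24 dB → output overshoot 1.2 dB → GR 22.8 dB.
B: overshoot 3 dB → output overshoot 2 dB → GR 1 dB.
Difference: 21.8 dB in favour of A.

A, by 21.8 dB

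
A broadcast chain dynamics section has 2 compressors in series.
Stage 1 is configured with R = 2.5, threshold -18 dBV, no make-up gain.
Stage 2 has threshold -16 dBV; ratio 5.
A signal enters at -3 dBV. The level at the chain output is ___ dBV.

-15.2 dBV

Stage 1: -3 dBV is 15 dB over -18 dBV; at 2.5:1 that becomes 6 dB over, giving -12 dBV.
Stage 2: overshoot 4 dB → 4/5 = 0.8 dB → -15.2 dBV.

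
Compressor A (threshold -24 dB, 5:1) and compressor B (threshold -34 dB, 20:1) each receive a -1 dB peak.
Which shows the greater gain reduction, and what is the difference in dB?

B, by 12.95 dB

A: 23 dB over, compressed to 4.6 dB over, so 18.4 dB of GR.
B: 33 dB over, compressed to 1.65 dB over, so 31.35 dB of GR.
B reduces 12.95 dB more.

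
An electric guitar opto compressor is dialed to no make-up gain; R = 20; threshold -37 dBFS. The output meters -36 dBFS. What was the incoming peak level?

-17 dBFS

Post-compression overshoot = -36 − (-37) = 1 dB.
Before 20:1 compression the overshoot was 1 × 20 = 20 dB, so input = -37 + 20 = -17 dBFS.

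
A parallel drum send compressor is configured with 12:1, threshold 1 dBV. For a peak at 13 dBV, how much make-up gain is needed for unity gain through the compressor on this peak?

11 dB

Without make-up, output = threshold + overshoot/12 = 1 + 1 = 2 dBV.
Gap to target: 11 dB.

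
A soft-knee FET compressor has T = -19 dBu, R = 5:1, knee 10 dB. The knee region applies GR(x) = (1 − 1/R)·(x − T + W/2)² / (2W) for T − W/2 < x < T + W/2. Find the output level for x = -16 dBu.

x − T + W/2 = -16 − (-19) + 5 = 8.
GR = (1 − 1/5) × 8² / 20 = 0.8 × 64 / 20 = 2.56 dB.
Output = -16 − 2.56 = -18.56 dBu.

-18.56 dBu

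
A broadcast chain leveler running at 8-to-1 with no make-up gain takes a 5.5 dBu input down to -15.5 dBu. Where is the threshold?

-18.5 dBu

Input is 24 dB above T (since output overshoot × R = input overshoot: (-15.5 − T)·8 = 5.5 − T gives T = -18.5 dBu).
Check: -18.5 + (5.5 − (-18.5))/8 = -18.5 + 3 = -15.5 dBu. ✓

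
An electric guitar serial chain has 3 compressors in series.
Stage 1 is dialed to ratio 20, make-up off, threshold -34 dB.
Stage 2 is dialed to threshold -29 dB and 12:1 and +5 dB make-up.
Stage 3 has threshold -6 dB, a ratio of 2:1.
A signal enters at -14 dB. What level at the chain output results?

Stage 1: 20 dB above -34 dB, reduced 20:1 to 1 dB above → -33 dB.
Stage 2: -33 dB is at or below the -29 dB threshold — no compression; make-up brings it to -28 dB.
Stage 3: -28 dB ≤ -6 dB, so stage 3 doesn't engage; output -28 dB.

-28 dB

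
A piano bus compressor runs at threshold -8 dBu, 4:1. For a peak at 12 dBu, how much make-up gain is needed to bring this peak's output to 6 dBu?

9 dB

Overshoot 20 dB → 20/4 = 5 dB after compression, so the compressed level is -8 + 5 = -3 dBu.
Make-up = target − compressed = 6 − (-3) = 9 dB.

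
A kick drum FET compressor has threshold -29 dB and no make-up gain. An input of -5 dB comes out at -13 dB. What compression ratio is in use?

1.5:1

Input overshoot = -5 − (-29) = 24 dB; output overshoot = -13 − (-29) = 16 dB.
Ratio = 24 / 16 = 1.5.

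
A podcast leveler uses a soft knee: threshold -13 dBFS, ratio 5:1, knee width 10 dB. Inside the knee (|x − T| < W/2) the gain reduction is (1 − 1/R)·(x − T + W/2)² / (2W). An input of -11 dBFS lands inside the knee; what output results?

x − T + W/2 = -11 − (-13) + 5 = 7.
GR = (1 − 1/5) × 7² / 20 = 0.8 × 49 / 20 = 1.96 dB.
Output = -11 − 1.96 = -12.96 dBFS.

-12.96 dBFS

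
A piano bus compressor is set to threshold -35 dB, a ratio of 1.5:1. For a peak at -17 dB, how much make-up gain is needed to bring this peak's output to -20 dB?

Overshoot 18 dB → 18/1.5 = 12 dB after compression, so the compressed level is -35 + 12 = -23 dB.
Make-up = target − compressed = -20 − (-23) = 3 dB.

3 dB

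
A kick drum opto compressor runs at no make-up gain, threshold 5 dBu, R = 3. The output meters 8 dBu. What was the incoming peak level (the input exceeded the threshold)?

14 dBu

That's 3 dB above the 5 dBu threshold.
Undo the ratio: input overshoot = 3 × 3 = 9 dB, giving input = 14 dBu.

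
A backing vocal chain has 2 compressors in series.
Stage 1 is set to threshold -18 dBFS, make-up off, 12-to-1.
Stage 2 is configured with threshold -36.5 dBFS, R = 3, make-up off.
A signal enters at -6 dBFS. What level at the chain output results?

Stage 1: 12 dB above -18 dBFS, reduced 12:1 to 1 dB above → -17 dBFS.
Stage 2: overshoot 19.5 dB → 19.5/3 = 6.5 dB → -30 dBFS.

-30 dBFS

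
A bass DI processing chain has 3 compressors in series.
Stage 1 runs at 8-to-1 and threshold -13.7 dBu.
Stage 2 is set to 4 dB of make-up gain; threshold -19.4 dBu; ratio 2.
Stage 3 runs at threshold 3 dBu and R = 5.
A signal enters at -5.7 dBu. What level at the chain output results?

-12.05 dBu

Stage 1: -5.7 dBu is 8 dB over -13.7 dBu; at 8:1 that becomes 1 dB over, giving -12.7 dBu.
Stage 2: overshoot 6.7 dB → 6.7/2 = 3.35 dB → -16.05 dBu; +4 dB make-up → -12.05 dBu.
Stage 3: below threshold (-12.05 ≤ 3); passes unchanged; output -12.05 dBu.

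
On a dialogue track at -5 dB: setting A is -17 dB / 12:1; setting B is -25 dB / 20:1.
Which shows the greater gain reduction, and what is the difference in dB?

B, by 8 dB

A: GR = 12 − 12/12 = 11 dB.
B: GR = 20 − 20/20 = 19 dB.
B reduces 8 dB more.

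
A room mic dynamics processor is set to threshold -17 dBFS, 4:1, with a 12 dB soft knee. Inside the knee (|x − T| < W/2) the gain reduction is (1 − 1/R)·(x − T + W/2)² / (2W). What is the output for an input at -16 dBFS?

x − T + W/2 = -16 − (-17) + 6 = 7.
GR = (1 − 1/4) × 7² / 24 = 0.75 × 49 / 24 = 1.53125 dB.
Output = -16 − 1.53125 = -17.53125 dBFS.

-17.53125 dBFS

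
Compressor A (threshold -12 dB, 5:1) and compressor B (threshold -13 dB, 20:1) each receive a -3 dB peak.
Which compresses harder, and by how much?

B, by 2.3 dB

A: overshoot 9 dB → output overshoot 1.8 dB → GR 7.2 dB.
B: overshoot 10 dB → output overshoot 0.5 dB → GR 9.5 dB.
B applies 2.3 dB more gain reduction.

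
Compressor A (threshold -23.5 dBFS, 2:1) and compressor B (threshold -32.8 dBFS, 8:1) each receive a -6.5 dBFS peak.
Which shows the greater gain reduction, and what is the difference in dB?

A: GR = 17 − 17/2 = 8.5 dB.
B: GR = 26.3 − 26.3/8 = 23.0125 dB.
B applies 14.5125 dB more gain reduction.

B, by 14.5125 dB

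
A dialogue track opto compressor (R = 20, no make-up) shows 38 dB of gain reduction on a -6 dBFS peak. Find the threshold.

-46 dBFS

Gain reduction = -6 − (-44) = 38 dB; output overshoot = GR / (R − 1) = 38 / 19 = 2 dB.
Threshold = output − output overshoot = -44 − 2 = -46 dBFS.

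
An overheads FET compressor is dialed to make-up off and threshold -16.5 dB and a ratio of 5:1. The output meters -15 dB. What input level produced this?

-9 dB

Post-compression overshoot = -15 − (-16.5) = 1.5 dB.
Undo the ratio: input overshoot = 1.5 × 5 = 7.5 dB, giving input = -9 dB.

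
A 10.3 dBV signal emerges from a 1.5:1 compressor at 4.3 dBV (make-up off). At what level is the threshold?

Input is 18 dB above T (since output overshoot × R = input overshoot: (4.3 − T)·1.5 = 10.3 − T gives T = -7.7 dBV).
Check: -7.7 + (10.3 − (-7.7))/1.5 = -7.7 + 12 = 4.3 dBV. ✓

-7.7 dBV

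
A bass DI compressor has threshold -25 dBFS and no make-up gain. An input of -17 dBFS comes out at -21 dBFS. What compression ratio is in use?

2:1

Input overshoot = -17 − (-25) = 8 dB; output overshoot = -21 − (-25) = 4 dB.
Ratio = 8 / 4 = 2.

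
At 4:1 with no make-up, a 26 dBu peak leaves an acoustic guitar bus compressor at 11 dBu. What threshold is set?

6 dBu

Input is 20 dB above T (since output overshoot × R = input overshoot: (11 − T)·4 = 26 − T gives T = 6 dBu).
Check: 6 + (26 − 6)/4 = 6 + 5 = 11 dBu. ✓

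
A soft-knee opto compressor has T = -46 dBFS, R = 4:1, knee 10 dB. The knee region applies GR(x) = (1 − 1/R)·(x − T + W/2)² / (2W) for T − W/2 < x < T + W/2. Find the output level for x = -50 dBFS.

-50.0375 dBFS

x − T + W/2 = -50 − (-46) + 5 = 1.
GR = (1 − 1/4) × 1² / 20 = 0.75 × 1 / 20 = 0.0375 dB.
Output = -50 − 0.0375 = -50.0375 dBFS.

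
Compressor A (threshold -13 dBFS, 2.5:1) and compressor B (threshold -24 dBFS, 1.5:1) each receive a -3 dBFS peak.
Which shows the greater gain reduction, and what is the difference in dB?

A: 10 dB over, compressed to 4 dB over, so 6 dB of GR.
B: 21 dB over, compressed to 14 dB over, so 7 dB of GR.
B applies 1 dB more gain reduction.

B, by 1 dB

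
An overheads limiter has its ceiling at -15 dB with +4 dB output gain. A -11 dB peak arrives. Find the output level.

-11 dB

The limiter clamps the peak to its -15 dB ceiling.
Output gain then adds 4 dB: -15 + 4 = -11 dB.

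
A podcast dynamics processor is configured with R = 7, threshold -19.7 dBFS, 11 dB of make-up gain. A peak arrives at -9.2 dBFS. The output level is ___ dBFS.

-7.2 dBFS

The input is 10.5 dB above the -19.7 dBFS threshold.
At 7:1 the overshoot is divided by 7, leaving 1.5 dB above threshold.
That puts the output at -18.2 dBFS; make-up adds 11 dB, giving -7.2 dBFS.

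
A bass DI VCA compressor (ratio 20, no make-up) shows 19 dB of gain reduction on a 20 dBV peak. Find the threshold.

0 dBV

Gain reduction = 20 − 1 = 19 dB; output overshoot = GR / (R − 1) = 19 / 19 = 1 dB.
Threshold = output − output overshoot = 1 − 1 = 0 dBV.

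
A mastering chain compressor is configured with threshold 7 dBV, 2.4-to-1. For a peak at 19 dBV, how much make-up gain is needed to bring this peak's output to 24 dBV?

Overshoot 12 dB → 12/2.4 = 5 dB after compression, so the compressed level is 7 + 5 = 12 dBV.
Make-up = target − compressed = 24 − 12 = 12 dB.

12 dB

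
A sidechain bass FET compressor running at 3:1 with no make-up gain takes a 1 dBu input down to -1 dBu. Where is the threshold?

-2 dBu

Input is 3 dB above T (since output overshoot × R = input overshoot: (-1 − T)·3 = 1 − T gives T = -2 dBu).
Check: -2 + (1 − (-2))/3 = -2 + 1 = -1 dBu. ✓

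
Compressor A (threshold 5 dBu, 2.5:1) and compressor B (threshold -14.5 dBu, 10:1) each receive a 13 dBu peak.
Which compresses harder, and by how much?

B, by 19.95 dB

A: 8 dB over, compressed to 3.2 dB over, so 4.8 dB of GR.
B: 27.5 dB over, compressed to 2.75 dB over, so 24.75 dB of GR.
B applies 19.95 dB more gain reduction.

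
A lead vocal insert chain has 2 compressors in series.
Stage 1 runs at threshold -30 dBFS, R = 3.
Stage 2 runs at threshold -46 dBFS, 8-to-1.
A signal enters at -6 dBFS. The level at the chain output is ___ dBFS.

-43 dBFS

Stage 1: 24 dB above -30 dBFS, reduced 3:1 to 8 dB above → -22 dBFS.
Stage 2: overshoot 24 dB → 24/8 = 3 dB → -43 dBFS.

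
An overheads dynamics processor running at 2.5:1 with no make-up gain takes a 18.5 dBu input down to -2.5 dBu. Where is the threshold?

-16.5 dBu

Let T be the threshold. Output overshoot = (input overshoot)/R, so -2.5 − T = (18.5 − T)/2.5.
2.5·(-2.5 − T) = 18.5 − T → 1.5·T = -6.25 − 18.5 = -24.75.
T = -24.75/1.5 = -16.5 dBu.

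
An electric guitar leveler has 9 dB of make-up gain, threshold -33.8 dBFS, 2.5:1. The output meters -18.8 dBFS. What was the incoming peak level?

Before make-up, the level was -18.8 − 9 = -27.8 dBFS.
That's 6 dB above the -33.8 dBFS threshold.
Undo the ratio: input overshoot = 6 × 2.5 = 15 dB, giving input = -18.8 dBFS.

-18.8 dBFS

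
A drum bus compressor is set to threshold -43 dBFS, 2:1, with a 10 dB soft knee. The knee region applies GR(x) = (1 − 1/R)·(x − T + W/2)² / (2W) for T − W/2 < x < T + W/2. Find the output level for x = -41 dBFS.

-42.225 dBFS

x − T + W/2 = -41 − (-43) + 5 = 7.
GR = (1 − 1/2) × 7² / 20 = 0.5 × 49 / 20 = 1.225 dB.
Output = -41 − 1.225 = -42.225 dBFS.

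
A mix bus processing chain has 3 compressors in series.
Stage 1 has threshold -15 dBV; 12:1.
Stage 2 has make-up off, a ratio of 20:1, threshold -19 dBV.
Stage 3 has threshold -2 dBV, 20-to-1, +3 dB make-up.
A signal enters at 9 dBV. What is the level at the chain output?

Stage 1: 24 dB above -15 dBV, reduced 12:1 to 2 dB above → -13 dBV.
Stage 2: overshoot 6 dB → 6/20 = 0.3 dB → -18.7 dBV.
Stage 3: -18.7 dBV ≤ -2 dBV, so stage 3 doesn't engage; make-up brings it to -15.7 dBV.

-15.7 dBV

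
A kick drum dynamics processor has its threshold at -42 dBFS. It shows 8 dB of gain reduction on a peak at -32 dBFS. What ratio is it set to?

5:1

Input overshoot = -32 − (-42) = 10 dB.
Output overshoot = 10 − 8 = 2 dB.
Ratio = input overshoot / output overshoot = 10 / 2 = 5.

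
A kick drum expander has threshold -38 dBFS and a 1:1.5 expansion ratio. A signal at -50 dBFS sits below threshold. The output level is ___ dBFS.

-56 dBFS

Below threshold, a 1:1.5 expander applies gain = (1.5−1)×(T − x) of attenuation.
(1.5−1) × 12 = 6 dB, so output = -50 − 6 = -56 dBFS.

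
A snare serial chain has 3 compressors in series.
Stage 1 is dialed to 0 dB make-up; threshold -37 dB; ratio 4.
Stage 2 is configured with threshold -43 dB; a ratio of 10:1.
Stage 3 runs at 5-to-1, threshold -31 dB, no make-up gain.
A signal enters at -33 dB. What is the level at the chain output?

Stage 1: -33 dB is 4 dB over -37 dB; at 4:1 that becomes 1 dB over, giving -36 dB.
Stage 2: -36 dB is 7 dB over -43 dB; at 10:1 that becomes 0.7 dB over, giving -42.3 dB.
Stage 3: -42.3 dB ≤ -31 dB, so stage 3 doesn't engage; output -42.3 dB.

-42.3 dB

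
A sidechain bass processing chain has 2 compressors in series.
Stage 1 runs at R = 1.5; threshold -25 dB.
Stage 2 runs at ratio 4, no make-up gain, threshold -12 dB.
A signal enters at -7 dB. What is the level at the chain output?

Stage 1: 18 dB above -25 dB, reduced 1.5:1 to 12 dB above → -13 dB.
Stage 2: below threshold (-13 ≤ -12); passes unchanged; output -13 dB.

-13 dB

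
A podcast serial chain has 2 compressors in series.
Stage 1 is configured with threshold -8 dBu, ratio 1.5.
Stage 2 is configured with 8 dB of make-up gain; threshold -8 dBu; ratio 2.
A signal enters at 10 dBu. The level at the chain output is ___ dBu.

Stage 1: 10 dBu is 18 dB over -8 dBu; at 1.5:1 that becomes 12 dB over, giving 4 dBu.
Stage 2: 12 dB above -8 dBu, reduced 2:1 to 6 dB above → -2 dBu; +8 dB make-up → 6 dBu.

6 dBu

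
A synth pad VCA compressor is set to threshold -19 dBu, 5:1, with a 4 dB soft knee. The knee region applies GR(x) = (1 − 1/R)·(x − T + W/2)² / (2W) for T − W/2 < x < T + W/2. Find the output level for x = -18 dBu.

x − T + W/2 = -18 − (-19) + 2 = 3.
GR = (1 − 1/5) × 3² / 8 = 0.8 × 9 / 8 = 0.9 dB.
Output = -18 − 0.9 = -18.9 dBu.

-18.9 dBu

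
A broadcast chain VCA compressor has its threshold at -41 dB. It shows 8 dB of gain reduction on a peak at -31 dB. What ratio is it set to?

5:1

Input overshoot = -31 − (-41) = 10 dB.
Output overshoot = 10 − 8 = 2 dB.
Ratio = input overshoot / output overshoot = 10 / 2 = 5.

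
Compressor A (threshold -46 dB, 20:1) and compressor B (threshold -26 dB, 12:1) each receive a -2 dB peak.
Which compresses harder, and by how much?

A: GR = 44 − 44/20 = 41.8 dB.
B: GR = 24 − 24/12 = 22 dB.
A reduces 19.8 dB more.

A, by 19.8 dB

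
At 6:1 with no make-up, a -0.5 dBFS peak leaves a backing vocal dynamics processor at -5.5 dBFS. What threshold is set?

-6.5 dBFS

Gain reduction = -0.5 − (-5.5) = 5 dB; output overshoot = GR / (R − 1) = 5 / 5 = 1 dB.
Threshold = output − output overshoot = -5.5 − 1 = -6.5 dBFS.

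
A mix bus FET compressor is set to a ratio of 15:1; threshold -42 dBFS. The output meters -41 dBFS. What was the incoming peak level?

That's 1 dB above the -42 dBFS threshold.
Before 15:1 compression the overshoot was 1 × 15 = 15 dB, so input = -42 + 15 = -27 dBFS.

-27 dBFS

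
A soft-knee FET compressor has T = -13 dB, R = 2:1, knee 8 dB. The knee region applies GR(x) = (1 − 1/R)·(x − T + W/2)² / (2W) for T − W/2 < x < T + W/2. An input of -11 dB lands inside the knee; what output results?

x − T + W/2 = -11 − (-13) + 4 = 6.
GR = (1 − 1/2) × 6² / 16 = 0.5 × 36 / 16 = 1.125 dB.
Output = -11 − 1.125 = -12.125 dB.

-12.125 dB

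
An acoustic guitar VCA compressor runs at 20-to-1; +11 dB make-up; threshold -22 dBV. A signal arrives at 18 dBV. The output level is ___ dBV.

The input is 40 dB above the -22 dBV threshold.
20:1 compression reduces that to 40/20 = 2 dB over.
So the level is -22 + 2 = -20 dBV; make-up adds 11 dB, giving -9 dBV.

-9 dBV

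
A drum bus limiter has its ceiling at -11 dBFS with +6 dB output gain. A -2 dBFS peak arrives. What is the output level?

-5 dBFS

At ∞:1, everything above -11 dBFS is held at the ceiling.
Output gain then adds 6 dB: -11 + 6 = -5 dBFS.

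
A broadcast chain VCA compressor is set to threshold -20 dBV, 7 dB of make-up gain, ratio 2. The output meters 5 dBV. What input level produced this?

Stripping the +7 dB make-up gives -2 dBV at the gain stage.
Post-compression overshoot = -2 − (-20) = 18 dB.
Input overshoot = R × output overshoot = 36 dB → input = -20 + 36 = 16 dBV.

16 dBV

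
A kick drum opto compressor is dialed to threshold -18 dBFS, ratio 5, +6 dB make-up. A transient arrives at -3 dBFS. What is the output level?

The input is 15 dB above the -18 dBFS threshold.
5:1 compression reduces that to 15/5 = 3 dB over.
That puts the output at -15 dBFS; make-up adds 6 dB, giving -9 dBFS.

-9 dBFS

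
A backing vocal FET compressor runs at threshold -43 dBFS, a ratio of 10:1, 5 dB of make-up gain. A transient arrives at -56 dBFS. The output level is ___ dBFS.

-51 dBFS

-56 dBFS is 13 dB below the -43 dBFS threshold, so no gain reduction is applied.
Make-up gain adds 5 dB: -56 + 5 = -51 dBFS.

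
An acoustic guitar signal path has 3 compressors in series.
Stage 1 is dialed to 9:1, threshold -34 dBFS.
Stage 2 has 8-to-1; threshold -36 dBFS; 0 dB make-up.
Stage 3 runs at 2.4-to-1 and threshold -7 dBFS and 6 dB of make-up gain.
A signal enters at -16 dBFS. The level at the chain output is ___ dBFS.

-29.5 dBFS

Stage 1: overshoot 18 dB → 18/9 = 2 dB → -32 dBFS.
Stage 2: -32 dBFS is 4 dB over -36 dBFS; at 8:1 that becomes 0.5 dB over, giving -35.5 dBFS.
Stage 3: -35.5 dBFS ≤ -7 dBFS, so stage 3 doesn't engage; make-up brings it to -29.5 dBFS.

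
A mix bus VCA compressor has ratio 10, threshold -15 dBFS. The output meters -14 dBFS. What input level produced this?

The compressed level sits -14 − (-15) = 1 dB over threshold.
Input overshoot = R × output overshoot = 10 dB → input = -15 + 10 = -5 dBFS.

-5 dBFS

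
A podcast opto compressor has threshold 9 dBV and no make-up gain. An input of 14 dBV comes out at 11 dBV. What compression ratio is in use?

Input overshoot = 14 − 9 = 5 dB; output overshoot = 11 − 9 = 2 dB.
Ratio = 5 / 2 = 2.5.

2.5:1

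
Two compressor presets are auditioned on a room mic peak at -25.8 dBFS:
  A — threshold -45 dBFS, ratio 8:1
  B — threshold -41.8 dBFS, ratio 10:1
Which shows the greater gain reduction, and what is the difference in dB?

A: GR = 19.2 − 19.2/8 = 16.8 dB.
B: GR = 16 − 16/10 = 14.4 dB.
A reduces 2.4 dB more.

A, by 2.4 dB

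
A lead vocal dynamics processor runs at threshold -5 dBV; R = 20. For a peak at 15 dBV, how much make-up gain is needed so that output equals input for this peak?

19 dB

Without make-up, output = threshold + overshoot/20 = -5 + 1 = -4 dBV.
Gap to target: 19 dB.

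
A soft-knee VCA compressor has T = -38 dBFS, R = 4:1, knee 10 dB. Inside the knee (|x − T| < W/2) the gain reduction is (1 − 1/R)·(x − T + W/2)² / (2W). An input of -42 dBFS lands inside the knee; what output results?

x − T + W/2 = -42 − (-38) + 5 = 1.
GR = (1 − 1/4) × 1² / 20 = 0.75 × 1 / 20 = 0.0375 dB.
Output = -42 − 0.0375 = -42.0375 dBFS.

-42.0375 dBFS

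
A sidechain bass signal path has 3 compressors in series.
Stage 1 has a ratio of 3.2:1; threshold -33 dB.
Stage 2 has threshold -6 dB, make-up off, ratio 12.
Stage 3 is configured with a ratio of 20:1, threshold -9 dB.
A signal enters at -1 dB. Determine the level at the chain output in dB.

-23 dB

Stage 1: 32 dB above -33 dB, reduced 3.2:1 to 10 dB above → -23 dB.
Stage 2: -23 dB is at or below the -6 dB threshold — no compression; output -23 dB.
Stage 3: -23 dB ≤ -9 dB, so stage 3 doesn't engage; output -23 dB.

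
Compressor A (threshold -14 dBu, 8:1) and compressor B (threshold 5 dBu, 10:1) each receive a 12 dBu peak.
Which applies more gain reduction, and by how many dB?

A: GR = 26 − 26/8 = 22.75 dB.
B: GR = 7 − 7/10 = 6.3 dB.
Difference: 16.45 dB in favour of A.

A, by 16.45 dB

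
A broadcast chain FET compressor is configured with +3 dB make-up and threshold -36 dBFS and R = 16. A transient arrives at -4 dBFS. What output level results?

-4 dBFS sits 32 dB over threshold.
16:1 compression reduces that to 32/16 = 2 dB over.
That puts the output at -34 dBFS; make-up adds 3 dB, giving -31 dBFS.

-31 dBFS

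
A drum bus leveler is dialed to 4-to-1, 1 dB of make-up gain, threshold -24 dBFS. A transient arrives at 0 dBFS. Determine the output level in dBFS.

Overshoot: 0 − (-24) = 24 dB.
The 24 dB excess becomes 6 dB after 4:1 reduction.
Output = -24 + 6 = -18 dBFS; make-up adds 1 dB, giving -17 dBFS.

-17 dBFS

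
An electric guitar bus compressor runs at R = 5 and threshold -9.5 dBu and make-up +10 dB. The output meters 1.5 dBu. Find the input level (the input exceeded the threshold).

-4.5 dBu

Stripping the +10 dB make-up gives -8.5 dBu at the gain stage.
Post-compression overshoot = -8.5 − (-9.5) = 1 dB.
Before 5:1 compression the overshoot was 1 × 5 = 5 dB, so input = -9.5 + 5 = -4.5 dBu.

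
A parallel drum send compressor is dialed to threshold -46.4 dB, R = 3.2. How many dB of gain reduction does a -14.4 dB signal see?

Overshoot = -14.4 − (-46.4) = 32 dB.
A 3.2:1 ratio leaves 10 dB of that excess.
So the signal is attenuated by 32 − 10 = 22 dB.

22 dB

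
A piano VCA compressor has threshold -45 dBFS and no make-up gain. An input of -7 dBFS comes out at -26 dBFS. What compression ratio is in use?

Input overshoot = -7 − (-45) = 38 dB; output overshoot = -26 − (-45) = 19 dB.
Ratio = 38 / 19 = 2.

2:1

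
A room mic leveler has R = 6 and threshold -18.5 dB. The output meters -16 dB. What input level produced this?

-3.5 dB

The compressed level sits -16 − (-18.5) = 2.5 dB over threshold.
Before 6:1 compression the overshoot was 2.5 × 6 = 15 dB, so input = -18.5 + 15 = -3.5 dB.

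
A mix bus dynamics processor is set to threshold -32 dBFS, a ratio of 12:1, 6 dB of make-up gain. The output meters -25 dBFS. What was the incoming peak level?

Before make-up, the level was -25 − 6 = -31 dBFS.
Post-compression overshoot = -31 − (-32) = 1 dB.
Undo the ratio: input overshoot = 1 × 12 = 12 dB, giving input = -20 dBFS.

-20 dBFS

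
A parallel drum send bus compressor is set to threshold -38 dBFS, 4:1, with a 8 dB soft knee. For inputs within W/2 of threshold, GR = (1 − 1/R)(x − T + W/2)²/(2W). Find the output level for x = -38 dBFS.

x − T + W/2 = -38 − (-38) + 4 = 4.
GR = (1 − 1/4) × 4² / 16 = 0.75 × 16 / 16 = 0.75 dB.
Output = -38 − 0.75 = -38.75 dBFS.

-38.75 dBFS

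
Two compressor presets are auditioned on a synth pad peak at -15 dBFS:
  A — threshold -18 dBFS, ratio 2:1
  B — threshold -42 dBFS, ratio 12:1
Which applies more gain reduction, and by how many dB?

B, by 23.25 dB

A: GR = 3 − 3/2 = 1.5 dB.
B: GR = 27 − 27/12 = 24.75 dB.
B reduces 23.25 dB more.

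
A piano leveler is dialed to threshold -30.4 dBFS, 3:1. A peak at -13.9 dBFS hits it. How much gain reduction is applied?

11 dB

Overshoot = -13.9 − (-30.4) = 16.5 dB.
After 3:1 compression the overshoot becomes 16.5/3 = 5.5 dB.
So the signal is attenuated by 16.5 − 5.5 = 11 dB.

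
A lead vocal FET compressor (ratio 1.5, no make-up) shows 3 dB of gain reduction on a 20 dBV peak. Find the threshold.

11 dBV

Gain reduction = 20 − 17 = 3 dB; output overshoot = GR / (R − 1) = 3 / 0.5 = 6 dB.
Threshold = output − output overshoot = 17 − 6 = 11 dBV.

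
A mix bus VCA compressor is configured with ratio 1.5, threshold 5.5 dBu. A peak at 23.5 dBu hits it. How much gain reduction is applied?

The signal is 18 dB above threshold.
At 1.5:1, output sits 18/1.5 = 12 dB above threshold.
Gain reduction = 18 − 12 = 6 dB.

6 dB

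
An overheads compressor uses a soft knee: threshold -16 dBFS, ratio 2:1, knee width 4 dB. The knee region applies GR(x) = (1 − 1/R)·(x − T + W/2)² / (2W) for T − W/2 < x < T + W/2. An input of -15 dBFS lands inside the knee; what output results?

-15.5625 dBFS

x − T + W/2 = -15 − (-16) + 2 = 3.
GR = (1 − 1/2) × 3² / 8 = 0.5 × 9 / 8 = 0.5625 dB.
Output = -15 − 0.5625 = -15.5625 dBFS.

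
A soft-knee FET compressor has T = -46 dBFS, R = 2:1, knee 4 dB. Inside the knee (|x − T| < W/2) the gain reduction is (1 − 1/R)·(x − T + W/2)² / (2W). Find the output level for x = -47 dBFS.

-47.0625 dBFS

x − T + W/2 = -47 − (-46) + 2 = 1.
GR = (1 − 1/2) × 1² / 8 = 0.5 × 1 / 8 = 0.0625 dB.
Output = -47 − 0.0625 = -47.0625 dBFS.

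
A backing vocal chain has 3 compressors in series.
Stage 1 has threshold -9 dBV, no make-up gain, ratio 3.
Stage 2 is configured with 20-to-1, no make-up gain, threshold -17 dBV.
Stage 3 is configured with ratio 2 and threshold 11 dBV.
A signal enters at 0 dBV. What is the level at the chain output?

Stage 1: 0 dBV is 9 dB over -9 dBV; at 3:1 that becomes 3 dB over, giving -6 dBV.
Stage 2: overshoot 11 dB → 11/20 = 0.55 dB → -16.45 dBV.
Stage 3: -16.45 dBV is at or below the 11 dBV threshold — no compression; output -16.45 dBV.

-16.45 dBV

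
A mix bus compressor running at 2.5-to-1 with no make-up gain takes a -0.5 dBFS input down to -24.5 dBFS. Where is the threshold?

-40.5 dBFS

Gain reduction = -0.5 − (-24.5) = 24 dB; output overshoot = GR / (R − 1) = 24 / 1.5 = 16 dB.
Threshold = output − output overshoot = -24.5 − 16 = -40.5 dBFS.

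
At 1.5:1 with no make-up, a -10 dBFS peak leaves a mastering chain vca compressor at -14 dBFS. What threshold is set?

Gain reduction = -10 − (-14) = 4 dB; output overshoot = GR / (R − 1) = 4 / 0.5 = 8 dB.
Threshold = output − output overshoot = -14 − 8 = -22 dBFS.

-22 dBFS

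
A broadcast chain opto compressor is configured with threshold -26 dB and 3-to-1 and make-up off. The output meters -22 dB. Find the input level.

That's 4 dB above the -26 dB threshold.
Before 3:1 compression the overshoot was 4 × 3 = 12 dB, so input = -26 + 12 = -14 dB.

-14 dB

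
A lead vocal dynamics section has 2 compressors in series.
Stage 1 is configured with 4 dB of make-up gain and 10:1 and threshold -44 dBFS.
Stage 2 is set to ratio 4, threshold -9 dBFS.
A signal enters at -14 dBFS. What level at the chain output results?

Stage 1: overshoot 30 dB → 30/10 = 3 dB → -41 dBFS; +4 dB make-up → -37 dBFS.
Stage 2: -37 dBFS ≤ -9 dBFS, so stage 2 doesn't engage; output -37 dBFS.

-37 dBFS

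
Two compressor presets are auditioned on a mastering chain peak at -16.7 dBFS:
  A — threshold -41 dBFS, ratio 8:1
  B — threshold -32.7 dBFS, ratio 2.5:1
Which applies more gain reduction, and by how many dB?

A, by 11.6625 dB

A: GR = 24.3 − 24.3/8 = 21.2625 dB.
B: GR = 16 − 16/2.5 = 9.6 dB.
A reduces 11.6625 dB more.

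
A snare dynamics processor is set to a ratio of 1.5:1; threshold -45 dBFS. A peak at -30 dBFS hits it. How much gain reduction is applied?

5 dB

Overshoot = -30 − (-45) = 15 dB.
After 1.5:1 compression the overshoot becomes 15/1.5 = 10 dB.
GR = overshoot in − overshoot out = 15 − 10 = 5 dB.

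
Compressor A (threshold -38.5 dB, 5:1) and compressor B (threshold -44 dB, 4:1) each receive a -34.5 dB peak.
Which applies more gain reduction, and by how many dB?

B, by 3.925 dB

A: overshoot 4 dB → output overshoot 0.8 dB → GR 3.2 dB.
B: overshoot 9.5 dB → output overshoot 2.375 dB → GR 7.125 dB.
B applies 3.925 dB more gain reduction.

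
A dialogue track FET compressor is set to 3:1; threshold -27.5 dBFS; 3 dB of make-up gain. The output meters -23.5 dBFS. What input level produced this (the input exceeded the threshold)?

Before make-up, the level was -23.5 − 3 = -26.5 dBFS.
The compressed level sits -26.5 − (-27.5) = 1 dB over threshold.
Before 3:1 compression the overshoot was 1 × 3 = 3 dB, so input = -27.5 + 3 = -24.5 dBFS.

-24.5 dBFS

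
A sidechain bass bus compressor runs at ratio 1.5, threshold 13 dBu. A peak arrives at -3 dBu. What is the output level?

-3 dBu

-3 dBu is 16 dB below the 13 dBu threshold, so no gain reduction is applied.
Output = input = -3 dBu.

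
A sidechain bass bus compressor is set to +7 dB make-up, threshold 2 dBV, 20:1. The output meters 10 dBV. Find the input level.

22 dBV

Stripping the +7 dB make-up gives 3 dBV at the gain stage.
Post-compression overshoot = 3 − 2 = 1 dB.
Undo the ratio: input overshoot = 1 × 20 = 20 dB, giving input = 22 dBV.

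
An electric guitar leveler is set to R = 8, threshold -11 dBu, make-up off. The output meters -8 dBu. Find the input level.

Post-compression overshoot = -8 − (-11) = 3 dB.
Input overshoot = R × output overshoot = 24 dB → input = -11 + 24 = 13 dBu.

13 dBu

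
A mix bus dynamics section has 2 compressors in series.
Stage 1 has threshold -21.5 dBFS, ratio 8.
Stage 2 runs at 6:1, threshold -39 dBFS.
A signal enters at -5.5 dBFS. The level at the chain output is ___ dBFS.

Stage 1: -5.5 dBFS is 16 dB over -21.5 dBFS; at 8:1 that becomes 2 dB over, giving -19.5 dBFS.
Stage 2: overshoot 19.5 dB → 19.5/6 = 3.25 dB → -35.75 dBFS.

-35.75 dBFS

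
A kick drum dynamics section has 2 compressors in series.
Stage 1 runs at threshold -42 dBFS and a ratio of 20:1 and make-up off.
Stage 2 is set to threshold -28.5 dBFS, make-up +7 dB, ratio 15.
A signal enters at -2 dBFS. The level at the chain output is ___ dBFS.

Stage 1: overshoot 40 dB → 40/20 = 2 dB → -40 dBFS.
Stage 2: below threshold (-40 ≤ -28.5); passes unchanged; make-up brings it to -33 dBFS.

-33 dBFS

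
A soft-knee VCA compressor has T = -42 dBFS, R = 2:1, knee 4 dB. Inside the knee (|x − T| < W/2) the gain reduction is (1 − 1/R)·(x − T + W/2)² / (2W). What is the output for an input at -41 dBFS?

-41.5625 dBFS

x − T + W/2 = -41 − (-42) + 2 = 3.
GR = (1 − 1/2) × 3² / 8 = 0.5 × 9 / 8 = 0.5625 dB.
Output = -41 − 0.5625 = -41.5625 dBFS.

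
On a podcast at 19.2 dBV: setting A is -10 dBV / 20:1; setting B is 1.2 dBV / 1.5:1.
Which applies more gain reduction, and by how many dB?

A: 29.2 dB over, compressed to 1.46 dB over, so 27.74 dB of GR.
B: 18 dB over, compressed to 12 dB over, so 6 dB of GR.
A reduces 21.74 dB more.

A, by 21.74 dB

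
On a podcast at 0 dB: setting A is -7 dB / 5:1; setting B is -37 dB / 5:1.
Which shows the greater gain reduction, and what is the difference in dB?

A: GR = 7 − 7/5 = 5.6 dB.
B: GR = 37 − 37/5 = 29.6 dB.
Difference: 24 dB in favour of B.

B, by 24 dB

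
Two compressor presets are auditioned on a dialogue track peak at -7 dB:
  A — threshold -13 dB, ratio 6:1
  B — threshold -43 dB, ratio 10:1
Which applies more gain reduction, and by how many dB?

A: GR = 6 − 6/6 = 5 dB.
B: GR = 36 − 36/10 = 32.4 dB.
B reduces 27.4 dB more.

B, by 27.4 dB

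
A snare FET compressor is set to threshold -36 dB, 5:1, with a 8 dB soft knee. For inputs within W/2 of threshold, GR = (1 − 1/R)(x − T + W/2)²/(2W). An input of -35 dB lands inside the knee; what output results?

x − T + W/2 = -35 − (-36) + 4 = 5.
GR = (1 − 1/5) × 5² / 16 = 0.8 × 25 / 16 = 1.25 dB.
Output = -35 − 1.25 = -36.25 dB.

-36.25 dB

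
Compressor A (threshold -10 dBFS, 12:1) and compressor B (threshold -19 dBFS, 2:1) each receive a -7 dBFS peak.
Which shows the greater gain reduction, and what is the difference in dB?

B, by 3.25 dB

A: overshoot 3 dB → output overshoot 0.25 dB → GR 2.75 dB.
B: overshoot 12 dB → output overshoot 6 dB → GR 6 dB.
B reduces 3.25 dB more.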